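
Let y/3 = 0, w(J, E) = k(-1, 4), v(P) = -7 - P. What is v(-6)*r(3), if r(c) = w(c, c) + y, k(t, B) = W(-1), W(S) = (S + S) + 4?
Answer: -2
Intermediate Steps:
W(S) = 4 + 2*S (W(S) = 2*S + 4 = 4 + 2*S)
k(t, B) = 2 (k(t, B) = 4 + 2*(-1) = 4 - 2 = 2)
w(J, E) = 2
y = 0 (y = 3*0 = 0)
r(c) = 2 (r(c) = 2 + 0 = 2)
v(-6)*r(3) = (-7 - 1*(-6))*2 = (-7 + 6)*2 = -1*2 = -2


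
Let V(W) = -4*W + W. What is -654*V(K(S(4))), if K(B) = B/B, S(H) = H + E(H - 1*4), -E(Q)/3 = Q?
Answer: 1962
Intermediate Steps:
E(Q) = -3*Q
S(H) = 12 - 2*H (S(H) = H - 3*(H - 1*4) = H - 3*(H - 4) = H - 3*(-4 + H) = H + (12 - 3*H) = 12 - 2*H)
K(B) = 1
V(W) = -3*W
-654*V(K(S(4))) = -(-1962) = -654*(-3) = 1962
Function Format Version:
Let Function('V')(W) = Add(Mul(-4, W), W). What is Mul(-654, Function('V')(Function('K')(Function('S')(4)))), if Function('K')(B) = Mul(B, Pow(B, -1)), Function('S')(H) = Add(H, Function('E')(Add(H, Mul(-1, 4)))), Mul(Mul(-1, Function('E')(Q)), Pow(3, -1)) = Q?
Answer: 1962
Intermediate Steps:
Function('E')(Q) = Mul(-3, Q)
Function('S')(H) = Add(12, Mul(-2, H)) (Function('S')(H) = Add(H, Mul(-3, Add(H, Mul(-1, 4)))) = Add(H, Mul(-3, Add(H, -4))) = Add(H, Mul(-3, Add(-4, H))) = Add(H, Add(12, Mul(-3, H))) = Add(12, Mul(-2, H)))
Function('K')(B) = 1
Function('V')(W) = Mul(-3, W)
Mul(-654, Function('V')(Function('K')(Function('S')(4)))) = Mul(-654, Mul(-3, 1)) = Mul(-654, -3) = 1962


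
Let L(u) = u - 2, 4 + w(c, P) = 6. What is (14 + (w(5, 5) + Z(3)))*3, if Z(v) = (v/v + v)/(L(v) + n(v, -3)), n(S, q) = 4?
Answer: 252/5 ≈ 50.400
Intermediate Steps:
w(c, P) = 2 (w(c, P) = -4 + 6 = 2)
L(u) = -2 + u
Z(v) = (1 + v)/(2 + v) (Z(v) = (v/v + v)/((-2 + v) + 4) = (1 + v)/(2 + v))
(14 + (w(5, 5) + Z(3)))*3 = (14 + (2 + (1 + 3)/(2 + 3)))*3 = (14 + (2 + 4/5))*3 = (14 + 14/5)*3 = (84/5)*3 = 252/5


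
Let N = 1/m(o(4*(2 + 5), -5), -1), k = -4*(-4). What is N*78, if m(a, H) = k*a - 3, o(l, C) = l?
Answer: 78/445 ≈ 0.17528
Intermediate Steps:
k = 16
m(a, H) = -3 + 16*a (m(a, H) = 16*a - 3 = -3 + 16*a)
N = 1/445 (N = 1/(-3 + 16*(4*(2 + 5))) = 1/(-3 + 16*(4*7)) = 1/(-3 + 16*28) = 1/(-3 + 448) = 1/445 ≈ 0.0022472)
N*78 = (1/445)*78 = 78/445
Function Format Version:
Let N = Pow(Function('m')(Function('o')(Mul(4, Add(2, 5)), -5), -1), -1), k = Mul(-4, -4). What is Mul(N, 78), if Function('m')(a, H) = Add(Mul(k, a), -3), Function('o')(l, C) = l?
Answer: Rational(78, 445) ≈ 0.17528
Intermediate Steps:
k = 16
Function('m')(a, H) = Add(-3, Mul(16, a)) (Function('m')(a, H) = Add(Mul(16, a), -3) = Add(-3, Mul(16, a)))
N = Rational(1, 445) (N = Pow(Add(-3, Mul(16, Mul(4, Add(2, 5)))), -1) = Pow(Add(-3, Mul(16, Mul(4, 7))), -1) = Pow(Add(-3, Mul(16, 28)), -1) = Pow(Add(-3, 448), -1) = Pow(445, -1) = Rational(1, 445) ≈ 0.0022472)
Mul(N, 78) = Mul(Rational(1, 445), 78) = Rational(78, 445)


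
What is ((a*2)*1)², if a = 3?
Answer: 36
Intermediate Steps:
((a*2)*1)² = ((3*2)*1)² = (6*1)² = 6² = 36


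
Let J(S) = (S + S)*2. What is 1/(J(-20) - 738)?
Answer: -1/818 ≈ -0.0012225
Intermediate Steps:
J(S) = 4*S (J(S) = (2*S)*2 = 4*S)
1/(J(-20) - 738) = 1/(4*(-20) - 738) = 1/(-80 - 738) = 1/(-818) = -1/818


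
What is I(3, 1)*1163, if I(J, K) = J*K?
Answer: 3489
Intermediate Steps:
I(3, 1)*1163 = (3*1)*1163 = 3*1163 = 3489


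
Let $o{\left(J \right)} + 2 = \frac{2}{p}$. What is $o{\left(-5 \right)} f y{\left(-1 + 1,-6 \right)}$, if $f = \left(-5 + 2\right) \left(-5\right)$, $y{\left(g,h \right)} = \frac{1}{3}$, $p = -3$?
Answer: $- \frac{40}{3} \approx -13.333$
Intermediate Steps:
$y{\left(g,h \right)} = \frac{1}{3}$
$o{\left(J \right)} = - \frac{8}{3}$ ($o{\left(J \right)} = -2 + \frac{2}{-3} = -2 + 2 \left(- \frac{1}{3}\right) = -2 - \frac{2}{3} = - \frac{8}{3}$)
$f = 15$ ($f = \left(-3\right) \left(-5\right) = 15$)
$o{\left(-5 \right)} f y{\left(-1 + 1,-6 \right)} = \left(- \frac{8}{3}\right) 15 \cdot \frac{1}{3} = \left(-40\right) \frac{1}{3} = - \frac{40}{3}$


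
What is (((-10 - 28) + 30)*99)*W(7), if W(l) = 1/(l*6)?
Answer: -132/7 ≈ -18.857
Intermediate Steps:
W(l) = 1/(6*l)
(((-10 - 28) + 30)*99)*W(7) = (((-10 - 28) + 30)*99)*((⅙)/7) = ((-38 + 30)*99)*((⅙)*(⅐)) = -8*99*(1/42) = -792*1/42 = -132/7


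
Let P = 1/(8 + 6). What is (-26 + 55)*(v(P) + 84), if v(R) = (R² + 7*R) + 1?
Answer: 486011/196 ≈ 2479.6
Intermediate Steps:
P = 1/14 ≈ 0.071429
v(R) = 1 + R² + 7*R
(-26 + 55)*(v(P) + 84) = (-26 + 55)*((1 + (1/14)² + 7*(1/14)) + 84) = 29*((1 + 1/196 + ½) + 84) = 29*(295/196 + 84) = 29*(16759/196) = 486011/196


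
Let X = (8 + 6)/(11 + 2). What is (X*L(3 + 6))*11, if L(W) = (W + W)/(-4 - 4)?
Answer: -693/26 ≈ -26.654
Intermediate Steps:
X = 14/13 ≈ 1.0769
L(W) = -W/4 (L(W) = (2*W)/(-8) = (2*W)*(-⅛) = -W/4)
(X*L(3 + 6))*11 = (14*(-(3 + 6)/4)/13)*11 = (14*(-¼*9)/13)*11 = ((14/13)*(-9/4))*11 = -63/26*11 = -693/26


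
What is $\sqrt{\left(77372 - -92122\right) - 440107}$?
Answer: $i \sqrt{270613} \approx 520.21 i$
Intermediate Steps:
$\sqrt{\left(77372 - -92122\right) - 440107} = \sqrt{\left(77372 + 92122\right) - 440107} = \sqrt{169494 - 440107} = \sqrt{-270613} = i \sqrt{270613}$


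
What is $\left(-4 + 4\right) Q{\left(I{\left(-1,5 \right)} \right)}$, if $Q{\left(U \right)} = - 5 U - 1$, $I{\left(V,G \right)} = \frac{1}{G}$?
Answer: $0$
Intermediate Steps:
$Q{\left(U \right)} = -1 - 5 U$
$\left(-4 + 4\right) Q{\left(I{\left(-1,5 \right)} \right)} = \left(-4 + 4\right) \left(-1 - \frac{5}{5}\right) = 0 \left(-1 - 1\right) = 0 \left(-2\right) = 0$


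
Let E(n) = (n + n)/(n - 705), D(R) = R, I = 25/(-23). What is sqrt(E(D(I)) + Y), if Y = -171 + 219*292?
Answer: sqrt(42050984318)/812 ≈ 252.54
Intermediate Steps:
I = -25/23 (I = 25*(-1/23) = -25/23 ≈ -1.0870)
E(n) = 2*n/(-705 + n) (E(n) = (2*n)/(-705 + n) = 2*n/(-705 + n))
Y = 63777 (Y = -171 + 63948 = 63777)
sqrt(E(D(I)) + Y) = sqrt(2*(-25/23)/(-705 - 25/23) + 63777) = sqrt(2*(-25/23)/(-16240/23) + 63777) = sqrt(2*(-25/23)*(-23/16240) + 63777) = sqrt(5/1624 + 63777) = sqrt(103573853/1624) = sqrt(42050984318)/812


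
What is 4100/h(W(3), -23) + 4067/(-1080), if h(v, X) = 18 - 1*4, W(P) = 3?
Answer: 2185531/7560 ≈ 289.09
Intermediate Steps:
h(v, X) = 14 (h(v, X) = 18 - 4 = 14)
4100/h(W(3), -23) + 4067/(-1080) = 4100/14 + 4067/(-1080) = 4100*(1/14) + 4067*(-1/1080) = 2050/7 - 4067/1080 = 2185531/7560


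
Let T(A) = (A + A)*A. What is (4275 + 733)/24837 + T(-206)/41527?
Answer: 2315933080/1031406099 ≈ 2.2454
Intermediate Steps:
T(A) = 2*A² (T(A) = (2*A)*A = 2*A²)
(4275 + 733)/24837 + T(-206)/41527 = (4275 + 733)/24837 + (2*(-206)²)/41527 = 5008*(1/24837) + (2*42436)*(1/41527) = 5008/24837 + 84872*(1/41527) = 5008/24837 + 84872/41527 = 2315933080/1031406099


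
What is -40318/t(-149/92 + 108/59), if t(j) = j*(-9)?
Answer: 218846104/10305 ≈ 21237.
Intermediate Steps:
t(j) = -9*j
-40318/t(-149/92 + 108/59) = -40318*(-1/(9*(-149/92 + 108/59))) = -40318/((-9*1145/5428)) = -40318/(-10305/5428) = -40318*(-5428/10305) = 218846104/10305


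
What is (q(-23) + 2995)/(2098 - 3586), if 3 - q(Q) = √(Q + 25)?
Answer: -1499/744 + √2/1488 ≈ -2.0138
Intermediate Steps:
q(Q) = 3 - √(25 + Q) (q(Q) = 3 - √(Q + 25) = 3 - √(25 + Q))
(q(-23) + 2995)/(2098 - 3586) = ((3 - √(25 - 23)) + 2995)/(2098 - 3586) = ((3 - √2) + 2995)/(-1488) = (2998 - √2)*(-1/1488) = -1499/744 + √2/1488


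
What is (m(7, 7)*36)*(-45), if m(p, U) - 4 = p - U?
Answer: -6480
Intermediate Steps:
m(p, U) = 4 + p - U (m(p, U) = 4 + (p - U) = 4 + p - U)
(m(7, 7)*36)*(-45) = ((4 + 7 - 1*7)*36)*(-45) = ((4 + 7 - 7)*36)*(-45) = (4*36)*(-45) = 144*(-45) = -6480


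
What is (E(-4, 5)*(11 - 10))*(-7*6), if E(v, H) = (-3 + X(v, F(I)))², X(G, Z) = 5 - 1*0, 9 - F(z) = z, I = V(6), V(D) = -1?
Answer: -168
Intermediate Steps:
I = -1
F(z) = 9 - z
X(G, Z) = 5 (X(G, Z) = 5 + 0 = 5)
E(v, H) = 4 (E(v, H) = (-3 + 5)² = 2² = 4)
(E(-4, 5)*(11 - 10))*(-7*6) = (4*(11 - 10))*(-7*6) = (4*1)*(-42) = 4*(-42) = -168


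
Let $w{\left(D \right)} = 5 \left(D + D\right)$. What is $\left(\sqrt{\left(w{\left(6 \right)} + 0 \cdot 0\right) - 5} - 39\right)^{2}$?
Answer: $\left(39 - \sqrt{55}\right)^{2} \approx 997.54$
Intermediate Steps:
$w{\left(D \right)} = 10 D$ ($w{\left(D \right)} = 5 \cdot 2 D = 10 D$)
$\left(\sqrt{\left(w{\left(6 \right)} + 0 \cdot 0\right) - 5} - 39\right)^{2} = \left(\sqrt{\left(10 \cdot 6 + 0 \cdot 0\right) - 5} - 39\right)^{2} = \left(\sqrt{\left(60 + 0\right) - 5} - 39\right)^{2} = \left(\sqrt{60 - 5} - 39\right)^{2} = \left(\sqrt{55} - 39\right)^{2} = \left(-39 + \sqrt{55}\right)^{2}$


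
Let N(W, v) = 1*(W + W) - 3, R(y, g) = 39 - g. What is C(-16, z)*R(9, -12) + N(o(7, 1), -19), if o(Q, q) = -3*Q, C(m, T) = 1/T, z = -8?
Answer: -411/8 ≈ -51.375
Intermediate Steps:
N(W, v) = -3 + 2*W (N(W, v) = 1*(2*W) - 3 = 2*W - 3 = -3 + 2*W)
C(-16, z)*R(9, -12) + N(o(7, 1), -19) = (39 - 1*(-12))/(-8) + (-3 + 2*(-3*7)) = -(39 + 12)/8 + (-3 + 2*(-21)) = -⅛*51 + (-3 - 42) = -51/8 - 45 = -411/8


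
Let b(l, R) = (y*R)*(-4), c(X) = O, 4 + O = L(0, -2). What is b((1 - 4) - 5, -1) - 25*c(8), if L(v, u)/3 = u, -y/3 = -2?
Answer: 274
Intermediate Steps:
y = 6 (y = -3*(-2) = 6)
L(v, u) = 3*u
O = -10 (O = -4 + 3*(-2) = -4 - 6 = -10)
c(X) = -10
b(l, R) = -24*R (b(l, R) = (6*R)*(-4) = -24*R)
b((1 - 4) - 5, -1) - 25*c(8) = -24*(-1) - 25*(-10) = 24 + 250 = 274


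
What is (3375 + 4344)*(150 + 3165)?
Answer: 25588485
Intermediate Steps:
(3375 + 4344)*(150 + 3165) = 7719*3315 = 25588485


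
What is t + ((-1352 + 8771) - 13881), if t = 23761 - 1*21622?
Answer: -4323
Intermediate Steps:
t = 2139 (t = 23761 - 21622 = 2139)
t + ((-1352 + 8771) - 13881) = 2139 + ((-1352 + 8771) - 13881) = 2139 + (7419 - 13881) = 2139 - 6462 = -4323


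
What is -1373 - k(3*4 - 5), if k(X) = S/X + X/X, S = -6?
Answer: -9612/7 ≈ -1373.1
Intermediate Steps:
k(X) = 1 - 6/X (k(X) = -6/X + X/X = -6/X + 1 = 1 - 6/X)
-1373 - k(3*4 - 5) = -1373 - (-6 + (3*4 - 5))/(3*4 - 5) = -1373 - (-6 + (12 - 5))/(12 - 5) = -1373 - (-6 + 7)/7 = -1373 - 1/7 = -9612/7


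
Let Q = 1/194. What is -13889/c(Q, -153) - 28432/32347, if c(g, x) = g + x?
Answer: 86314001510/960091307 ≈ 89.902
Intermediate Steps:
Q = 1/194 ≈ 0.0051546
-13889/c(Q, -153) - 28432/32347 = -13889/(1/194 - 153) - 28432/32347 = -13889/(-29681/194) - 28432*1/32347 = -13889*(-194/29681) - 28432/32347 = 2694466/29681 - 28432/32347 = 86314001510/960091307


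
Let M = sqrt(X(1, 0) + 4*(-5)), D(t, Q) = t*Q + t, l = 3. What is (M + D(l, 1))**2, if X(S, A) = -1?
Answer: (6 + I*sqrt(21))**2 ≈ 15.0 + 54.991*I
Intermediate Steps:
D(t, Q) = t + Q*t (D(t, Q) = Q*t + t = t + Q*t)
M = I*sqrt(21) (M = sqrt(-1 + 4*(-5)) = sqrt(-1 - 20) = sqrt(-21) = I*sqrt(21) ≈ 4.5826*I)
(M + D(l, 1))**2 = (I*sqrt(21) + 3*(1 + 1))**2 = (I*sqrt(21) + 3*2)**2 = (I*sqrt(21) + 6)**2 = (6 + I*sqrt(21))**2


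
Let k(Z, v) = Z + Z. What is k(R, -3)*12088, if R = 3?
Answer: 72528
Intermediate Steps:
k(Z, v) = 2*Z
k(R, -3)*12088 = (2*3)*12088 = 6*12088 = 72528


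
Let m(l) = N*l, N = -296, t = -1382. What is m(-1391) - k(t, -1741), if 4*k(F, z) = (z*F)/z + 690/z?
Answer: 717434064/1741 ≈ 4.1208e+5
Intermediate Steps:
m(l) = -296*l
k(F, z) = F/4 + 345/(2*z) (k(F, z) = ((z*F)/z + 690/z)/4 = ((F*z)/z + 690/z)/4 = (F + 690/z)/4 = F/4 + 345/(2*z))
m(-1391) - k(t, -1741) = -296*(-1391) - (690 - 1382*(-1741))/(4*(-1741)) = 411736 - (-1)*(690 + 2406062)/(4*1741) = 411736 - (-1)*2406752/(4*1741) = 411736 - 1*(-601688/1741) = 411736 + 601688/1741 = 717434064/1741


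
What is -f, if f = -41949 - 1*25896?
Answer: 67845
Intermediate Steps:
f = -67845 (f = -41949 - 25896 = -67845)
-f = -1*(-67845) = 67845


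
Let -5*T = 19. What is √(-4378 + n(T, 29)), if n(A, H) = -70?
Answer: 4*I*√278 ≈ 66.693*I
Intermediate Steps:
T = -19/5 (T = -⅕*19 = -19/5 ≈ -3.8000)
√(-4378 + n(T, 29)) = √(-4378 - 70) = √(-4448) = 4*I*√278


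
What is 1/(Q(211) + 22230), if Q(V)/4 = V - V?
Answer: 1/22230 ≈ 4.4984e-5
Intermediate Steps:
Q(V) = 0 (Q(V) = 4*(V - V) = 4*0 = 0)
1/(Q(211) + 22230) = 1/(0 + 22230) = 1/22230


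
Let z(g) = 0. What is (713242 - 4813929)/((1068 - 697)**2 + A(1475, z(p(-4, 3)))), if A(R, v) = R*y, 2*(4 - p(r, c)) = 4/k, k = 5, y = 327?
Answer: -4100687/619966 ≈ -6.6144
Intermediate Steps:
p(r, c) = 18/5 (p(r, c) = 4 - 2/5 = 18/5)
A(R, v) = 327*R (A(R, v) = R*327 = 327*R)
(713242 - 4813929)/((1068 - 697)**2 + A(1475, z(p(-4, 3)))) = (713242 - 4813929)/((1068 - 697)**2 + 327*1475) = -4100687/(371**2 + 482325) = -4100687/(137641 + 482325) = -4100687/619966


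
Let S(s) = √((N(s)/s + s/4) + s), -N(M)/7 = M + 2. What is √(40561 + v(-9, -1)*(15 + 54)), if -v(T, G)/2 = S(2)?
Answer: √(40561 - 69*I*√46) ≈ 201.4 - 1.162*I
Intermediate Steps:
N(M) = -14 - 7*M (N(M) = -7*(M + 2) = -7*(2 + M) = -14 - 7*M)
S(s) = √(5*s/4 + (-14 - 7*s)/s) (S(s) = √(((-14 - 7*s)/s + s/4) + s) = √((s/4 + (-14 - 7*s)/s) + s) = √(5*s/4 + (-14 - 7*s)/s))
v(T, G) = -I*√46 (v(T, G) = -√(-28 - 56/2 + 5*2) = -√(-28 - 56*½ + 10) = -√(-28 - 28 + 10) = -√(-46) = -I*√46)
√(40561 + v(-9, -1)*(15 + 54)) = √(40561 + (-I*√46)*(15 + 54)) = √(40561 - I*√46*69) = √(40561 - 69*I*√46)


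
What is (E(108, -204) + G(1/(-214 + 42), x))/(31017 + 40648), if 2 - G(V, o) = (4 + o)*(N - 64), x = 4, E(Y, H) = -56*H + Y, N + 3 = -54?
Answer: 12502/71665 ≈ 0.17445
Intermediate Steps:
N = -57 (N = -3 - 54 = -57)
E(Y, H) = Y - 56*H
G(V, o) = 486 + 121*o (G(V, o) = 2 - (4 + o)*(-57 - 64) = 2 - (4 + o)*(-121) = 2 - (-484 - 121*o) = 2 + (484 + 121*o) = 486 + 121*o)
(E(108, -204) + G(1/(-214 + 42), x))/(31017 + 40648) = ((108 - 56*(-204)) + (486 + 121*4))/(31017 + 40648) = ((108 + 11424) + (486 + 484))/71665 = (11532 + 970)*(1/71665) = 12502*(1/71665) = 12502/71665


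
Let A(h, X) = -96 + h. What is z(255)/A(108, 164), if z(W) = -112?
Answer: -28/3 ≈ -9.3333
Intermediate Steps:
z(255)/A(108, 164) = -112/(-96 + 108) = -112/12 = -112*1/12 = -28/3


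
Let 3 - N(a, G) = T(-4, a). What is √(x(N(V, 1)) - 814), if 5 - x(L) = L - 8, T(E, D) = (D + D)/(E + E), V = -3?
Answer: 3*I*√357/2 ≈ 28.342*I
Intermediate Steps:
T(E, D) = D/E (T(E, D) = (2*D)/((2*E)) = (2*D)*(1/(2*E)) = D/E)
N(a, G) = 3 + a/4 (N(a, G) = 3 - a/(-4) = 3 - a*(-1)/4 = 3 - (-1)*a/4 = 3 + a/4)
x(L) = 13 - L (x(L) = 5 - (L - 8) = 5 - (-8 + L) = 5 + (8 - L) = 13 - L)
√(x(N(V, 1)) - 814) = √((13 - (3 + (¼)*(-3))) - 814) = √((13 - (3 - ¾)) - 814) = √((13 - 1*9/4) - 814) = √((13 - 9/4) - 814) = √(43/4 - 814) = √(-3213/4) = 3*I*√357/2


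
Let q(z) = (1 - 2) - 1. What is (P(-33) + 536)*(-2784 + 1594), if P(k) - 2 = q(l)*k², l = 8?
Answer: 1951600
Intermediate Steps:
q(z) = -2 (q(z) = -1 - 1 = -2)
P(k) = 2 - 2*k²
(P(-33) + 536)*(-2784 + 1594) = ((2 - 2*(-33)²) + 536)*(-2784 + 1594) = ((2 - 2*1089) + 536)*(-1190) = ((2 - 2178) + 536)*(-1190) = (-2176 + 536)*(-1190) = -1640*(-1190) = 1951600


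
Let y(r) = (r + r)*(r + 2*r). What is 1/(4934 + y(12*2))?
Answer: 1/8390 ≈ 0.00011919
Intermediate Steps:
y(r) = 6*r**2 (y(r) = (2*r)*(3*r) = 6*r**2)
1/(4934 + y(12*2)) = 1/(4934 + 6*(12*2)**2) = 1/(4934 + 6*24**2) = 1/(4934 + 6*576) = 1/(4934 + 3456) = 1/8390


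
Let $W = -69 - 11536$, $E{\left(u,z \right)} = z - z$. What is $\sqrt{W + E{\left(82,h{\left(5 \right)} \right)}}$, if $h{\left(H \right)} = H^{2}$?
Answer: $i \sqrt{11605} \approx 107.73 i$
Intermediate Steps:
$E{\left(u,z \right)} = 0$
$W = -11605$ ($W = -69 - 11536 = -11605$)
$\sqrt{W + E{\left(82,h{\left(5 \right)} \right)}} = \sqrt{-11605 + 0} = \sqrt{-11605} = i \sqrt{11605}$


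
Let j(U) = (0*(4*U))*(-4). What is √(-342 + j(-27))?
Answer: 3*I*√38 ≈ 18.493*I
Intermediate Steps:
j(U) = 0 (j(U) = 0*(-4) = 0)
√(-342 + j(-27)) = √(-342 + 0) = √(-342) = 3*I*√38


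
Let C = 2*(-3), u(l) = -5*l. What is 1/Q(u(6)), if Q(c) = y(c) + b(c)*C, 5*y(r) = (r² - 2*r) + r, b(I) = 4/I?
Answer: 5/934 ≈ 0.0053533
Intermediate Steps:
y(r) = -r/5 + r²/5 (y(r) = ((r² - 2*r) + r)/5 = (r² - r)/5 = -r/5 + r²/5)
C = -6
Q(c) = -24/c + c*(-1 + c)/5 (Q(c) = c*(-1 + c)/5 + (4/c)*(-6) = c*(-1 + c)/5 - 24/c = -24/c + c*(-1 + c)/5)
1/Q(u(6)) = 1/((-120 + (-5*6)²*(-1 - 5*6))/(5*((-5*6)))) = 1/((⅕)*(-120 + (-30)²*(-1 - 30))/(-30)) = 1/((⅕)*(-1/30)*(-120 + 900*(-31))) = 1/((⅕)*(-1/30)*(-120 - 27900)) = 1/((⅕)*(-1/30)*(-28020)) = 1/(934/5) = 5/934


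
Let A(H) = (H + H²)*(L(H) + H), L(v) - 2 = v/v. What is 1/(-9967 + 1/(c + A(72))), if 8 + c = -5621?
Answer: -388571/3872887156 ≈ -0.00010033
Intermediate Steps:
c = -5629 (c = -8 - 5621 = -5629)
L(v) = 3 (L(v) = 2 + v/v = 2 + 1 = 3)
A(H) = (3 + H)*(H + H²) (A(H) = (H + H²)*(3 + H) = (3 + H)*(H + H²))
1/(-9967 + 1/(c + A(72))) = 1/(-9967 + 1/(-5629 + 72*(3 + 72² + 4*72))) = 1/(-9967 + 1/(-5629 + 72*(3 + 5184 + 288))) = 1/(-9967 + 1/(-5629 + 72*5475)) = 1/(-9967 + 1/(-5629 + 394200)) = 1/(-9967 + 1/388571) = 1/(-3872887156/388571) = -388571/3872887156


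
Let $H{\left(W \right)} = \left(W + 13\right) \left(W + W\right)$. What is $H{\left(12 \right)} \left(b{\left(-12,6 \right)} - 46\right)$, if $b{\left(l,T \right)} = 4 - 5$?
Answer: $-28200$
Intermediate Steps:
$H{\left(W \right)} = 2 W \left(13 + W\right)$ ($H{\left(W \right)} = \left(13 + W\right) 2 W = 2 W \left(13 + W\right)$)
$b{\left(l,T \right)} = -1$ ($b{\left(l,T \right)} = 4 - 5 = -1$)
$H{\left(12 \right)} \left(b{\left(-12,6 \right)} - 46\right) = 2 \cdot 12 \left(13 + 12\right) \left(-1 - 46\right) = 2 \cdot 12 \cdot 25 \left(-47\right) = 600 \left(-47\right) = -28200$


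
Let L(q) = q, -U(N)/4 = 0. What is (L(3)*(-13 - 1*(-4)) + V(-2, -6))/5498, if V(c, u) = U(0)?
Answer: -27/5498 ≈ -0.0049109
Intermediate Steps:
U(N) = 0 (U(N) = -4*0 = 0)
V(c, u) = 0
(L(3)*(-13 - 1*(-4)) + V(-2, -6))/5498 = (3*(-13 - 1*(-4)) + 0)/5498 = (3*(-13 + 4) + 0)*(1/5498) = (3*(-9) + 0)*(1/5498) = (-27 + 0)*(1/5498) = -27*1/5498 = -27/5498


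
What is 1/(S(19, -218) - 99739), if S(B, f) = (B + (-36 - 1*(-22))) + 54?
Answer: -1/99680 ≈ -1.0032e-5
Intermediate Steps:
S(B, f) = 40 + B (S(B, f) = (B + (-36 + 22)) + 54 = (B - 14) + 54 = (-14 + B) + 54 = 40 + B)
1/(S(19, -218) - 99739) = 1/((40 + 19) - 99739) = 1/(59 - 99739) = 1/(-99680) = -1/99680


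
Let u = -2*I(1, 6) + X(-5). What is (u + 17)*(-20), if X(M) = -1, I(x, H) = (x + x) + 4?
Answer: -80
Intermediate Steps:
I(x, H) = 4 + 2*x (I(x, H) = 2*x + 4 = 4 + 2*x)
u = -13 (u = -2*(4 + 2*1) - 1 = -2*(4 + 2) - 1 = -2*6 - 1 = -12 - 1 = -13)
(u + 17)*(-20) = (-13 + 17)*(-20) = 4*(-20) = -80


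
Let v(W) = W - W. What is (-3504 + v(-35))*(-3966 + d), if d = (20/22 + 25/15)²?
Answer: 5036122832/363 ≈ 1.3874e+7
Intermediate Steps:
v(W) = 0
d = 7225/1089 (d = (20*(1/22) + 25*(1/15))² = (10/11 + 5/3)² = (85/33)² = 7225/1089 ≈ 6.6345)
(-3504 + v(-35))*(-3966 + d) = (-3504 + 0)*(-3966 + 7225/1089) = -3504*(-4311749/1089) = 5036122832/363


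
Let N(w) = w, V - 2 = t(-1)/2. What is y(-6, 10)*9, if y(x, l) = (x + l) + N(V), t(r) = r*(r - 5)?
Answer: 81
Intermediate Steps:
t(r) = r*(-5 + r)
V = 5 (V = 2 - (-5 - 1)/2 = 2 - 1*(-6)*(1/2) = 2 + 6*(1/2) = 2 + 3 = 5)
y(x, l) = 5 + l + x (y(x, l) = (x + l) + 5 = (l + x) + 5 = 5 + l + x)
y(-6, 10)*9 = (5 + 10 - 6)*9 = 9*9 = 81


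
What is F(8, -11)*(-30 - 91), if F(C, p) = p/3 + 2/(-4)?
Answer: 3025/6 ≈ 504.17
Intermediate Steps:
F(C, p) = -1/2 + p/3 (F(C, p) = p*(1/3) + 2*(-1/4) = p/3 - 1/2 = -1/2 + p/3)
F(8, -11)*(-30 - 91) = (-1/2 + (1/3)*(-11))*(-30 - 91) = (-1/2 - 11/3)*(-121) = -25/6*(-121) = 3025/6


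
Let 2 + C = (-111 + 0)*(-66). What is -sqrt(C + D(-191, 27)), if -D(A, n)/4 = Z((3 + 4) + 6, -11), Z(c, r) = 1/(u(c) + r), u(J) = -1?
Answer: -sqrt(65919)/3 ≈ -85.582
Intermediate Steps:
Z(c, r) = 1/(-1 + r)
D(A, n) = 1/3 (D(A, n) = -4/(-1 - 11) = -4/(-12) = -4*(-1/12) = 1/3)
C = 7324 (C = -2 + (-111 + 0)*(-66) = -2 - 111*(-66) = -2 + 7326 = 7324)
-sqrt(C + D(-191, 27)) = -sqrt(7324 + 1/3) = -sqrt(21973/3) = -sqrt(65919)/3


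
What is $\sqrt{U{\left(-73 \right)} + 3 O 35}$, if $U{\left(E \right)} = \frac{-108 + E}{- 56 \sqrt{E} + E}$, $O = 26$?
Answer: $\sqrt{\frac{199471 + 152880 i \sqrt{73}}{73 + 56 i \sqrt{73}}} \approx 52.25 - 0.0035 i$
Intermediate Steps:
$U{\left(E \right)} = \frac{-108 + E}{E - 56 \sqrt{E}}$
$\sqrt{U{\left(-73 \right)} + 3 O 35} = \sqrt{\frac{108 - -73}{\left(-1\right) \left(-73\right) + 56 \sqrt{-73}} + 3 \cdot 26 \cdot 35} = \sqrt{\frac{108 + 73}{73 + 56 i \sqrt{73}} + 78 \cdot 35} = \sqrt{\frac{1}{73 + 56 i \sqrt{73}} \cdot 181 + 2730} = \sqrt{\frac{181}{73 + 56 i \sqrt{73}} + 2730} = \sqrt{2730 + \frac{181}{73 + 56 i \sqrt{73}}}$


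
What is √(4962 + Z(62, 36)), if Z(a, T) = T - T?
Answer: √4962 ≈ 70.441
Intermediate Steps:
Z(a, T) = 0
√(4962 + Z(62, 36)) = √(4962 + 0) = √4962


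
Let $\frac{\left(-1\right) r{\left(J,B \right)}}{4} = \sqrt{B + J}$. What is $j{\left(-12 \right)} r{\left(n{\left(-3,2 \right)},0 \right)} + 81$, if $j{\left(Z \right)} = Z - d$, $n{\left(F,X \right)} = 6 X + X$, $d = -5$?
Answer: $81 + 28 \sqrt{14} \approx 185.77$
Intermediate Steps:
$n{\left(F,X \right)} = 7 X$
$j{\left(Z \right)} = 5 + Z$ ($j{\left(Z \right)} = Z - -5 = Z + 5 = 5 + Z$)
$r{\left(J,B \right)} = - 4 \sqrt{B + J}$
$j{\left(-12 \right)} r{\left(n{\left(-3,2 \right)},0 \right)} + 81 = \left(5 - 12\right) \left(- 4 \sqrt{0 + 7 \cdot 2}\right) + 81 = - 7 \left(- 4 \sqrt{0 + 14}\right) + 81 = - 7 \left(- 4 \sqrt{14}\right) + 81 = 28 \sqrt{14} + 81 = 81 + 28 \sqrt{14}$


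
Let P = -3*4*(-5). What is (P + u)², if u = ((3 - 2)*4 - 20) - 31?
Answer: 169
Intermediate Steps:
P = 60 (P = -12*(-5) = 60)
u = -47 (u = (1*4 - 20) - 31 = (4 - 20) - 31 = -16 - 31 = -47)
(P + u)² = (60 - 47)² = 13² = 169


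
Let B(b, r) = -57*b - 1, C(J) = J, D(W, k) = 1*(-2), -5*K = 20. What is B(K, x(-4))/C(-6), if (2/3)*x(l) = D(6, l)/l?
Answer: -227/6 ≈ -37.833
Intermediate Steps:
K = -4 (K = -⅕*20 = -4)
D(W, k) = -2
x(l) = -3/l (x(l) = 3*(-2/l)/2 = -3/l)
B(b, r) = -1 - 57*b
B(K, x(-4))/C(-6) = (-1 - 57*(-4))/(-6) = -(-1 + 228)/6 = -⅙*227 = -227/6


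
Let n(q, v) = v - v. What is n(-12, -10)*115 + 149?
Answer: 149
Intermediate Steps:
n(q, v) = 0
n(-12, -10)*115 + 149 = 0*115 + 149 = 0 + 149 = 149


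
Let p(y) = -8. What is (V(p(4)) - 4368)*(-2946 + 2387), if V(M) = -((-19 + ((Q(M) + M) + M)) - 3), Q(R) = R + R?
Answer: 2411526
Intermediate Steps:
Q(R) = 2*R
V(M) = 22 - 4*M (V(M) = -((-19 + ((2*M + M) + M)) - 3) = -((-19 + (3*M + M)) - 3) = -((-19 + 4*M) - 3) = -(-22 + 4*M) = 22 - 4*M)
(V(p(4)) - 4368)*(-2946 + 2387) = ((22 - 4*(-8)) - 4368)*(-2946 + 2387) = ((22 + 32) - 4368)*(-559) = (54 - 4368)*(-559) = -4314*(-559) = 2411526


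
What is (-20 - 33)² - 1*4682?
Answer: -1873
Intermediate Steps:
(-20 - 33)² - 1*4682 = (-53)² - 4682 = 2809 - 4682 = -1873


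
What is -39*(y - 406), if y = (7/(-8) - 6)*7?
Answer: 141687/8 ≈ 17711.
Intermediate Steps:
y = -385/8 (y = (7*(-⅛) - 6)*7 = (-7/8 - 6)*7 = -55/8*7 = -385/8 ≈ -48.125)
-39*(y - 406) = -39*(-385/8 - 406) = -39*(-3633/8) = 141687/8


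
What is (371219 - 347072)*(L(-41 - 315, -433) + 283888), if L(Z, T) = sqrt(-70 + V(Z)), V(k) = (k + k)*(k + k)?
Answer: 6855043536 + 24147*sqrt(506874) ≈ 6.8722e+9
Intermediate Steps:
V(k) = 4*k**2 (V(k) = (2*k)*(2*k) = 4*k**2)
L(Z, T) = sqrt(-70 + 4*Z**2)
(371219 - 347072)*(L(-41 - 315, -433) + 283888) = (371219 - 347072)*(sqrt(-70 + 4*(-41 - 315)**2) + 283888) = 24147*(sqrt(-70 + 4*(-356)**2) + 283888) = 24147*(sqrt(-70 + 4*126736) + 283888) = 24147*(sqrt(-70 + 506944) + 283888) = 24147*(sqrt(506874) + 283888) = 24147*(283888 + sqrt(506874)) = 6855043536 + 24147*sqrt(506874)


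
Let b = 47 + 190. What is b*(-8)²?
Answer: 15168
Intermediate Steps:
b = 237
b*(-8)² = 237*(-8)² = 237*64 = 15168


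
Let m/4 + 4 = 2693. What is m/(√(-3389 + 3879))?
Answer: 5378*√10/35 ≈ 485.91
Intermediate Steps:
m = 10756 (m = -16 + 4*2693 = -16 + 10772 = 10756)
m/(√(-3389 + 3879)) = 10756/(√(-3389 + 3879)) = 10756/(√490) = 10756/((7*√10)) = 10756*(√10/70) = 5378*√10/35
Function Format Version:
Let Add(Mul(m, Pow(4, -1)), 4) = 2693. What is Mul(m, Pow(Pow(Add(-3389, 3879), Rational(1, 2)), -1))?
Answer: Mul(Rational(5378, 35), Pow(10, Rational(1, 2))) ≈ 485.91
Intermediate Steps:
m = 10756 (m = Add(-16, Mul(4, 2693)) = Add(-16, 10772) = 10756)
Mul(m, Pow(Pow(Add(-3389, 3879), Rational(1, 2)), -1)) = Mul(10756, Pow(Pow(Add(-3389, 3879), Rational(1, 2)), -1)) = Mul(10756, Pow(Pow(490, Rational(1, 2)), -1)) = Mul(10756, Pow(Mul(7, Pow(10, Rational(1, 2))), -1)) = Mul(10756, Mul(Rational(1, 70), Pow(10, Rational(1, 2)))) = Mul(Rational(5378, 35), Pow(10, Rational(1, 2)))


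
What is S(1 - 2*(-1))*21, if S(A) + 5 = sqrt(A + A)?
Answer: -105 + 21*sqrt(6) ≈ -53.561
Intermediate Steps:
S(A) = -5 + sqrt(2)*sqrt(A) (S(A) = -5 + sqrt(A + A) = -5 + sqrt(2*A) = -5 + sqrt(2)*sqrt(A))
S(1 - 2*(-1))*21 = (-5 + sqrt(2)*sqrt(1 - 2*(-1)))*21 = (-5 + sqrt(2)*sqrt(1 + 2))*21 = (-5 + sqrt(2)*sqrt(3))*21 = (-5 + sqrt(6))*21 = -105 + 21*sqrt(6)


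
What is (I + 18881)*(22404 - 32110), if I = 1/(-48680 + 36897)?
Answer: -2159340622332/11783 ≈ -1.8326e+8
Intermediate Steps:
I = -1/11783 (I = 1/(-11783) = -1/11783 ≈ -8.4868e-5)
(I + 18881)*(22404 - 32110) = (-1/11783 + 18881)*(22404 - 32110) = (222474822/11783)*(-9706) = -2159340622332/11783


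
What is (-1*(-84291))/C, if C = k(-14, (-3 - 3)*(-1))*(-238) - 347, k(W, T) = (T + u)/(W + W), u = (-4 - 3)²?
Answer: 168582/241 ≈ 699.51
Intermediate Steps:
u = 49 (u = (-7)² = 49)
k(W, T) = (49 + T)/(2*W) (k(W, T) = (T + 49)/(W + W) = (49 + T)/((2*W)) = (49 + T)*(1/(2*W)) = (49 + T)/(2*W))
C = 241/2 (C = ((½)*(49 + (-3 - 3)*(-1))/(-14))*(-238) - 347 = ((½)*(-1/14)*(49 - 6*(-1)))*(-238) - 347 = ((½)*(-1/14)*(49 + 6))*(-238) - 347 = ((½)*(-1/14)*55)*(-238) - 347 = -55/28*(-238) - 347 = 935/2 - 347 = 241/2 ≈ 120.50)
(-1*(-84291))/C = (-1*(-84291))/(241/2) = 84291*(2/241) = 168582/241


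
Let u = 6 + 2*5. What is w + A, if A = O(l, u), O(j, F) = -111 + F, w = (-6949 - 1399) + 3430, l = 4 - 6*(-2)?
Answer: -5013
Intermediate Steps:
l = 16 (l = 4 + 12 = 16)
u = 16 (u = 6 + 10 = 16)
w = -4918 (w = -8348 + 3430 = -4918)
A = -95 (A = -111 + 16 = -95)
w + A = -4918 - 95 = -5013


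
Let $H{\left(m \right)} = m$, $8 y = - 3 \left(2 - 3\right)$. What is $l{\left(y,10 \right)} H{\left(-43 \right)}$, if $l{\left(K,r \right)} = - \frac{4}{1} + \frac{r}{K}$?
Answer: $- \frac{2924}{3} \approx -974.67$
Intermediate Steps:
$y = \frac{3}{8}$ ($y = \frac{\left(-3\right) \left(2 - 3\right)}{8} = \frac{\left(-3\right) \left(-1\right)}{8} = \frac{1}{8} \cdot 3 = \frac{3}{8} \approx 0.375$)
$l{\left(K,r \right)} = -4 + \frac{r}{K}$ ($l{\left(K,r \right)} = \left(-4\right) 1 + \frac{r}{K} = -4 + \frac{r}{K}$)
$l{\left(y,10 \right)} H{\left(-43 \right)} = \left(-4 + \frac{10}{\frac{3}{8}}\right) \left(-43\right) = \left(-4 + 10 \cdot \frac{8}{3}\right) \left(-43\right) = \left(-4 + \frac{80}{3}\right) \left(-43\right) = \frac{68}{3} \left(-43\right) = - \frac{2924}{3}$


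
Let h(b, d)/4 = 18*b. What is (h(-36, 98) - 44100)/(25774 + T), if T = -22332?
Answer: -23346/1721 ≈ -13.565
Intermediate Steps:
h(b, d) = 72*b (h(b, d) = 4*(18*b) = 72*b)
(h(-36, 98) - 44100)/(25774 + T) = (72*(-36) - 44100)/(25774 - 22332) = (-2592 - 44100)/3442 = -46692*1/3442 = -23346/1721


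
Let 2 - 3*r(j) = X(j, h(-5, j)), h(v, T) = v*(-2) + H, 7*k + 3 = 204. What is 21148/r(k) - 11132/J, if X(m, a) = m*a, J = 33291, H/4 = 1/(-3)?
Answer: -137074403/532656 ≈ -257.34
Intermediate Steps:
k = 201/7 (k = -3/7 + (1/7)*204 = -3/7 + 204/7 = 201/7 ≈ 28.714)
H = -4/3 (H = 4/(-3) = 4*(-1/3) = -4/3 ≈ -1.3333)
h(v, T) = -4/3 - 2*v (h(v, T) = v*(-2) - 4/3 = -2*v - 4/3 = -4/3 - 2*v)
X(m, a) = a*m
r(j) = 2/3 - 26*j/9 (r(j) = 2/3 - (-4/3 - 2*(-5))*j/3 = 2/3 - (-4/3 + 10)*j/3 = 2/3 - 26*j/9)
21148/r(k) - 11132/J = 21148/(2/3 - 26/9*201/7) - 11132/33291 = 21148/(2/3 - 1742/21) - 11132*1/33291 = 21148/(-576/7) - 11132/33291 = 21148*(-7/576) - 11132/33291 = -37009/144 - 11132/33291 = -137074403/532656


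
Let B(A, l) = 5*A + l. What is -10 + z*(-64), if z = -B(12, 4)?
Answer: 4086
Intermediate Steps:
B(A, l) = l + 5*A
z = -64 (z = -(4 + 5*12) = -(4 + 60) = -1*64 = -64)
-10 + z*(-64) = -10 - 64*(-64) = -10 + 4096 = 4086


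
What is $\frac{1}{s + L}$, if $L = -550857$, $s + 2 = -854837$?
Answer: $- \frac{1}{1405696} \approx -7.1139 \cdot 10^{-7}$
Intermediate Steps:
$s = -854839$ ($s = -2 - 854837 = -854839$)
$\frac{1}{s + L} = \frac{1}{-854839 - 550857} = \frac{1}{-1405696} = - \frac{1}{1405696}$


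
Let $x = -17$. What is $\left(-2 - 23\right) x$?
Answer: $425$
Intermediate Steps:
$\left(-2 - 23\right) x = \left(-2 - 23\right) \left(-17\right) = \left(-25\right) \left(-17\right) = 425$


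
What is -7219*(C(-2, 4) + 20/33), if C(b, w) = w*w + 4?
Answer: -4908920/33 ≈ -1.4876e+5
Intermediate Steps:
C(b, w) = 4 + w² (C(b, w) = w² + 4 = 4 + w²)
-7219*(C(-2, 4) + 20/33) = -7219*((4 + 4²) + 20/33) = -7219*((4 + 16) + 20*(1/33)) = -7219*(20 + 20/33) = -7219*680/33 = -4908920/33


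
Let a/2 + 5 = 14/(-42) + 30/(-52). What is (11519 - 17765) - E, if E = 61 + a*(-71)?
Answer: -278704/39 ≈ -7146.3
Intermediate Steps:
a = -461/39 (a = -10 + 2*(14/(-42) + 30/(-52)) = -10 + 2*(14*(-1/42) + 30*(-1/52)) = -10 + 2*(-⅓ - 15/26) = -10 + 2*(-71/78) = -10 - 71/39 = -461/39 ≈ -11.821)
E = 35110/39 (E = 61 - 461/39*(-71) = 61 + 32731/39 = 35110/39 ≈ 900.26)
(11519 - 17765) - E = (11519 - 17765) - 1*35110/39 = -6246 - 35110/39 = -278704/39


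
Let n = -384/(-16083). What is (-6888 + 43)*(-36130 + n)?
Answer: 1325827229690/5361 ≈ 2.4731e+8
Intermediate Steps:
n = 128/5361 (n = -384*(-1/16083) = 128/5361 ≈ 0.023876)
(-6888 + 43)*(-36130 + n) = (-6888 + 43)*(-36130 + 128/5361) = -6845*(-193692802/5361) = 1325827229690/5361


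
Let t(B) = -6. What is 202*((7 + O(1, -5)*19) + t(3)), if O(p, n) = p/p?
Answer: 4040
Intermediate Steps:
O(p, n) = 1
202*((7 + O(1, -5)*19) + t(3)) = 202*((7 + 1*19) - 6) = 202*((7 + 19) - 6) = 202*(26 - 6) = 202*20 = 4040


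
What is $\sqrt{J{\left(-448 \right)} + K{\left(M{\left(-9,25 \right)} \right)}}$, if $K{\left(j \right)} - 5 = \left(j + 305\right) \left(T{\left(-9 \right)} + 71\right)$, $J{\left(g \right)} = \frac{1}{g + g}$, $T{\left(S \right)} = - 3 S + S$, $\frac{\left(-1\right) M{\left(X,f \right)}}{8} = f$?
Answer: $\frac{\sqrt{117286386}}{112} \approx 96.695$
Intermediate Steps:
$M{\left(X,f \right)} = - 8 f$
$T{\left(S \right)} = - 2 S$
$J{\left(g \right)} = \frac{1}{2 g}$
$K{\left(j \right)} = 27150 + 89 j$ ($K{\left(j \right)} = 5 + \left(j + 305\right) \left(\left(-2\right) \left(-9\right) + 71\right) = 5 + \left(305 + j\right) \left(18 + 71\right) = 5 + \left(305 + j\right) 89 = 5 + \left(27145 + 89 j\right) = 27150 + 89 j$)
$\sqrt{J{\left(-448 \right)} + K{\left(M{\left(-9,25 \right)} \right)}} = \sqrt{\frac{1}{2 \left(-448\right)} + \left(27150 + 89 \left(\left(-8\right) 25\right)\right)} = \sqrt{\frac{1}{2} \left(- \frac{1}{448}\right) + \left(27150 + 89 \left(-200\right)\right)} = \sqrt{- \frac{1}{896} + \left(27150 - 17800\right)} = \sqrt{- \frac{1}{896} + 9350} = \sqrt{\frac{8377599}{896}} = \frac{\sqrt{117286386}}{112}$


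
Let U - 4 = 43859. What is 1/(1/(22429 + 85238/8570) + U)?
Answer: 96150884/4217466229177 ≈ 2.2798e-5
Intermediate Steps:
U = 43863 (U = 4 + 43859 = 43863)
1/(1/(22429 + 85238/8570) + U) = 1/(1/(22429 + 85238/8570) + 43863) = 1/(1/(22429 + 85238*(1/8570)) + 43863) = 1/(1/(22429 + 42619/4285) + 43863) = 1/(1/(96150884/4285) + 43863) = 1/(4285/96150884 + 43863) = 1/(4217466229177/96150884) = 96150884/4217466229177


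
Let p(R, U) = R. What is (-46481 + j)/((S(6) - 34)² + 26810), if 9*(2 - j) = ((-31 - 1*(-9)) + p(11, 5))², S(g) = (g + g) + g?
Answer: -209216/121797 ≈ -1.7177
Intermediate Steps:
S(g) = 3*g (S(g) = 2*g + g = 3*g)
j = -103/9 (j = 2 - ((-31 - 1*(-9)) + 11)²/9 = 2 - ((-31 + 9) + 11)²/9 = 2 - (-22 + 11)²/9 = 2 - ⅑*(-11)² = 2 - ⅑*121 = 2 - 121/9 = -103/9 ≈ -11.444)
(-46481 + j)/((S(6) - 34)² + 26810) = (-46481 - 103/9)/((3*6 - 34)² + 26810) = -418432/(9*((18 - 34)² + 26810)) = -418432/(9*((-16)² + 26810)) = -418432/(9*(256 + 26810)) = -418432/9/27066 = -418432/9*1/27066 = -209216/121797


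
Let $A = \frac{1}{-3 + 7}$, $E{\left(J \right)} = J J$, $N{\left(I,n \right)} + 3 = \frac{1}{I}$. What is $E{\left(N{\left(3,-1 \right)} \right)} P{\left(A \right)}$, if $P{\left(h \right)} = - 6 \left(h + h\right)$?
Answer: $- \frac{64}{3} \approx -21.333$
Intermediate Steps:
$N{\left(I,n \right)} = -3 + \frac{1}{I}$
$E{\left(J \right)} = J^{2}$
$A = \frac{1}{4} \approx 0.25$
$P{\left(h \right)} = - 12 h$ ($P{\left(h \right)} = - 6 \cdot 2 h = - 12 h$)
$E{\left(N{\left(3,-1 \right)} \right)} P{\left(A \right)} = \left(-3 + \frac{1}{3}\right)^{2} \left(\left(-12\right) \frac{1}{4}\right) = \left(-3 + \frac{1}{3}\right)^{2} \left(-3\right) = \left(- \frac{8}{3}\right)^{2} \left(-3\right) = \frac{64}{9} \left(-3\right) = - \frac{64}{3}$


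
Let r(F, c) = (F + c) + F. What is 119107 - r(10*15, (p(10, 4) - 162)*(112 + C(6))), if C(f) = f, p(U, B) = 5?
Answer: 137333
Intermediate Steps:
r(F, c) = c + 2*F
119107 - r(10*15, (p(10, 4) - 162)*(112 + C(6))) = 119107 - ((5 - 162)*(112 + 6) + 2*(10*15)) = 119107 - (-157*118 + 2*150) = 119107 - (-18526 + 300) = 119107 - 1*(-18226) = 119107 + 18226 = 137333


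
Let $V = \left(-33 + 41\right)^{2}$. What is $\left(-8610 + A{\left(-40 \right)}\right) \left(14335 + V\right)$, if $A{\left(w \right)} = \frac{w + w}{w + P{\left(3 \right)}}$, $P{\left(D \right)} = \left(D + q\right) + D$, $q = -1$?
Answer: $-123942478$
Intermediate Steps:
$P{\left(D \right)} = -1 + 2 D$ ($P{\left(D \right)} = \left(D - 1\right) + D = \left(-1 + D\right) + D = -1 + 2 D$)
$A{\left(w \right)} = \frac{2 w}{5 + w}$ ($A{\left(w \right)} = \frac{w + w}{w + \left(-1 + 2 \cdot 3\right)} = \frac{2 w}{w + \left(-1 + 6\right)} = \frac{2 w}{w + 5} = \frac{2 w}{5 + w}$)
$V = 64$ ($V = 8^{2} = 64$)
$\left(-8610 + A{\left(-40 \right)}\right) \left(14335 + V\right) = \left(-8610 + 2 \left(-40\right) \frac{1}{5 - 40}\right) \left(14335 + 64\right) = \left(-8610 + 2 \left(-40\right) \frac{1}{-35}\right) 14399 = \left(-8610 + 2 \left(-40\right) \left(- \frac{1}{35}\right)\right) 14399 = \left(-8610 + \frac{16}{7}\right) 14399 = \left(- \frac{60254}{7}\right) 14399 = -123942478$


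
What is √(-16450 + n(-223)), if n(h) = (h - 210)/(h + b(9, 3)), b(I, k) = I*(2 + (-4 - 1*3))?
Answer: I*√295347189/134 ≈ 128.25*I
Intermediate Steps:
b(I, k) = -5*I (b(I, k) = I*(2 + (-4 - 3)) = I*(2 - 7) = I*(-5) = -5*I)
n(h) = (-210 + h)/(-45 + h) (n(h) = (h - 210)/(h - 5*9) = (-210 + h)/(h - 45) = (-210 + h)/(-45 + h))
√(-16450 + n(-223)) = √(-16450 + (-210 - 223)/(-45 - 223)) = √(-16450 - 433/(-268)) = √(-16450 - 1/268*(-433)) = √(-16450 + 433/268) = √(-4408167/268) = I*√295347189/134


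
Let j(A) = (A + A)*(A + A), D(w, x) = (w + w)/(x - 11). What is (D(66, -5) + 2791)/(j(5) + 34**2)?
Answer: 11131/5024 ≈ 2.2156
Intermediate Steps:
D(w, x) = 2*w/(-11 + x) (D(w, x) = (2*w)/(-11 + x) = 2*w/(-11 + x))
j(A) = 4*A**2 (j(A) = (2*A)*(2*A) = 4*A**2)
(D(66, -5) + 2791)/(j(5) + 34**2) = (2*66/(-11 - 5) + 2791)/(4*5**2 + 34**2) = (2*66/(-16) + 2791)/(4*25 + 1156) = (2*66*(-1/16) + 2791)/(100 + 1156) = (-33/4 + 2791)/1256 = (11131/4)*(1/1256) = 11131/5024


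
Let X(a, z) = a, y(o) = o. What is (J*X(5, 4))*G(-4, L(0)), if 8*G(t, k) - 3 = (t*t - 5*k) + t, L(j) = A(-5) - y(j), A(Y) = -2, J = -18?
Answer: -1125/4 ≈ -281.25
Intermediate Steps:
L(j) = -2 - j
G(t, k) = 3/8 - 5*k/8 + t/8 + t²/8 (G(t, k) = 3/8 + ((t*t - 5*k) + t)/8 = 3/8 + ((t² - 5*k) + t)/8 = 3/8 + (t + t² - 5*k)/8 = 3/8 + (-5*k/8 + t/8 + t²/8) = 3/8 - 5*k/8 + t/8 + t²/8)
(J*X(5, 4))*G(-4, L(0)) = (-18*5)*(3/8 - 5*(-2 - 1*0)/8 + (⅛)*(-4) + (⅛)*(-4)²) = -90*(3/8 - 5*(-2 + 0)/8 - ½ + (⅛)*16) = -90*(3/8 - 5/8*(-2) - ½ + 2) = -90*(3/8 + 5/4 - ½ + 2) = -90*25/8 = -1125/4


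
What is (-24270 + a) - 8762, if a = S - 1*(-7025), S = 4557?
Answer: -21450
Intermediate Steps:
a = 11582 (a = 4557 - 1*(-7025) = 4557 + 7025 = 11582)
(-24270 + a) - 8762 = (-24270 + 11582) - 8762 = -12688 - 8762 = -21450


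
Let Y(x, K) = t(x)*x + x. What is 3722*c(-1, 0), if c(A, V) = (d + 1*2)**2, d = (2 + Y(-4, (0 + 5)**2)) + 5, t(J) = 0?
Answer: 93050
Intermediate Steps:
Y(x, K) = x (Y(x, K) = 0*x + x = 0 + x = x)
d = 3 (d = (2 - 4) + 5 = -2 + 5 = 3)
c(A, V) = 25 (c(A, V) = (3 + 1*2)**2 = (3 + 2)**2 = 5**2 = 25)
3722*c(-1, 0) = 3722*25 = 93050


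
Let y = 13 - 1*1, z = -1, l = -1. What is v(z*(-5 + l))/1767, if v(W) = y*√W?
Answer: 4*√6/589 ≈ 0.016635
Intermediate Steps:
y = 12 (y = 13 - 1 = 12)
v(W) = 12*√W
v(z*(-5 + l))/1767 = (12*√(-(-5 - 1)))/1767 = (12*√(-1*(-6)))*(1/1767) = (12*√6)*(1/1767) = 4*√6/589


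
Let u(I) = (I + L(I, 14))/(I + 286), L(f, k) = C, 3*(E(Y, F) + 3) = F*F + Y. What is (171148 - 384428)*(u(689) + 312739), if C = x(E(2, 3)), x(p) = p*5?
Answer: -39020158339712/585 ≈ -6.6701e+10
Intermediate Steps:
E(Y, F) = -3 + Y/3 + F**2/3 (E(Y, F) = -3 + (F*F + Y)/3 = -3 + (F**2 + Y)/3 = -3 + (Y + F**2)/3 = -3 + (Y/3 + F**2/3) = -3 + Y/3 + F**2/3)
x(p) = 5*p
C = 10/3 (C = 5*(-3 + (1/3)*2 + (1/3)*3**2) = 5*(-3 + 2/3 + (1/3)*9) = 5*(-3 + 2/3 + 3) = 5*(2/3) = 10/3 ≈ 3.3333)
L(f, k) = 10/3
u(I) = (10/3 + I)/(286 + I) (u(I) = (I + 10/3)/(I + 286) = (10/3 + I)/(286 + I))
(171148 - 384428)*(u(689) + 312739) = (171148 - 384428)*((10/3 + 689)/(286 + 689) + 312739) = -213280*((2077/3)/975 + 312739) = -213280*((1/975)*(2077/3) + 312739) = -213280*(2077/2925 + 312739) = -213280*914763652/2925 = -39020158339712/585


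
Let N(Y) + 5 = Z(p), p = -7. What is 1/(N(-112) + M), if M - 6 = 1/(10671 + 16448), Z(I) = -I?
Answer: 27119/216953 ≈ 0.12500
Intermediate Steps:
N(Y) = 2 (N(Y) = -5 - 1*(-7) = -5 + 7 = 2)
M = 162715/27119 (M = 6 + 1/(10671 + 16448) = 6 + 1/27119 = 162715/27119 ≈ 6.0000)
1/(N(-112) + M) = 1/(2 + 162715/27119) = 1/(216953/27119) = 27119/216953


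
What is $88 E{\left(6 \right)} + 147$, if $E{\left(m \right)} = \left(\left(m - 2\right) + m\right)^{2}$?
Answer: $8947$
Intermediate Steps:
$E{\left(m \right)} = \left(-2 + 2 m\right)^{2}$ ($E{\left(m \right)} = \left(\left(m - 2\right) + m\right)^{2} = \left(\left(-2 + m\right) + m\right)^{2} = \left(-2 + 2 m\right)^{2}$)
$88 E{\left(6 \right)} + 147 = 88 \cdot 4 \left(-1 + 6\right)^{2} + 147 = 88 \cdot 4 \cdot 5^{2} + 147 = 88 \cdot 4 \cdot 25 + 147 = 88 \cdot 100 + 147 = 8800 + 147 = 8947$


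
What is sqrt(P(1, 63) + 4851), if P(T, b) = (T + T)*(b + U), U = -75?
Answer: sqrt(4827) ≈ 69.477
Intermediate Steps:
P(T, b) = 2*T*(-75 + b) (P(T, b) = (T + T)*(b - 75) = (2*T)*(-75 + b) = 2*T*(-75 + b))
sqrt(P(1, 63) + 4851) = sqrt(2*1*(-75 + 63) + 4851) = sqrt(2*1*(-12) + 4851) = sqrt(-24 + 4851) = sqrt(4827)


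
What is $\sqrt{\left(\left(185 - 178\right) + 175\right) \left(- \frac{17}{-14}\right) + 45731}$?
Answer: $8 \sqrt{718} \approx 214.36$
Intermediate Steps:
$\sqrt{\left(\left(185 - 178\right) + 175\right) \left(- \frac{17}{-14}\right) + 45731} = \sqrt{\left(7 + 175\right) \left(\left(-17\right) \left(- \frac{1}{14}\right)\right) + 45731} = \sqrt{182 \cdot \frac{17}{14} + 45731} = \sqrt{221 + 45731} = \sqrt{45952} = 8 \sqrt{718}$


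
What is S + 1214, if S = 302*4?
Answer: 2422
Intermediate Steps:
S = 1208
S + 1214 = 1208 + 1214 = 2422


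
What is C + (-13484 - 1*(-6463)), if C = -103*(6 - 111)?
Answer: 3794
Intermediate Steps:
C = 10815 (C = -103*(-105) = 10815)
C + (-13484 - 1*(-6463)) = 10815 + (-13484 - 1*(-6463)) = 10815 + (-13484 + 6463) = 10815 - 7021 = 3794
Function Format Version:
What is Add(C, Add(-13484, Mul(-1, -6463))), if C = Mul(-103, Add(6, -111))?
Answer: 3794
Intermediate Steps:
C = 10815 (C = Mul(-103, -105) = 10815)
Add(C, Add(-13484, Mul(-1, -6463))) = Add(10815, Add(-13484, Mul(-1, -6463))) = Add(10815, Add(-13484, 6463)) = Add(10815, -7021) = 3794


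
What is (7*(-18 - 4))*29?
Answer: -4466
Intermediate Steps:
(7*(-18 - 4))*29 = (7*(-22))*29 = -154*29 = -4466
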